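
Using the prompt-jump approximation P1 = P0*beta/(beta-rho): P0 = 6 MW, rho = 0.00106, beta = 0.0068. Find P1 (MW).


P1/P0 = beta / (beta - rho)
P1/P0 = 0.0068 / (0.0068 - 0.00106) = 1.184669
P1 = 6 * 1.184669 = 7.1080 MW

7.1080


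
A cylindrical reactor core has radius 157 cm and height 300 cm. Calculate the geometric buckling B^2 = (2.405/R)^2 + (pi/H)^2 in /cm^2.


B^2 = (2.405/R)^2 + (pi/H)^2
B^2 = (2.405/157)^2 + (pi/300)^2
B^2 = 3.4432e-04 /cm^2

3.4432e-04


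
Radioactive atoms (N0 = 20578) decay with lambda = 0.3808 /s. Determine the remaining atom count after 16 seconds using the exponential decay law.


N = N0 * exp(-lambda * t)
N = 20578 * exp(-0.3808 * 16)
N = 46.487

46.487


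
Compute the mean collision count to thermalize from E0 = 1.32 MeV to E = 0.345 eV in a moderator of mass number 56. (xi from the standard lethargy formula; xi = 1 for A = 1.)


xi = 1 + (A-1)^2/(2A)*ln((A-1)/(A+1)) = 0.03529286 (for A = 56)
n = ln(E0/E) / xi
n = ln(1.32e6 / 0.345) / 0.03529286
n = ln(3.826087e+06) / 0.03529286 = 429.47

429.47


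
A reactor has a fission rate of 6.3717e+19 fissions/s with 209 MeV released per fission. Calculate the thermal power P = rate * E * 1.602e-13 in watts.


P = fission_rate * E_MeV * 1.602e-13
P = 6.3717e+19 * 209 * 1.602e-13
P = 2.1334e+09 W

2.1334e+09


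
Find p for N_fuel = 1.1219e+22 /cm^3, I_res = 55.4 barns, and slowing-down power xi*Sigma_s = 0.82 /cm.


p = exp(-N * I * 1e-24 / (xi*Sigma_s))
p = exp(-1.1219e+22 * 55.4 * 1e-24 / 0.82)
p = 0.46862

0.46862


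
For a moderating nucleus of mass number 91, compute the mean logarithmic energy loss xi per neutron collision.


xi = 1 + (A-1)^2/(2A) * ln((A-1)/(A+1))
xi = 1 + (91-1)^2/(2*91) * ln((91-1)/(91 +1))
xi = 0.021818

0.021818


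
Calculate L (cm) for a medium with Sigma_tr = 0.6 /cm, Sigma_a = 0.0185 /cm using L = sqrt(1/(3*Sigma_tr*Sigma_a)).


D = 1 / (3 * Sigma_tr) = 1 / (3 * 0.6) = 0.5555556 cm
L = sqrt(D / Sigma_a)
L = sqrt(0.5555556 / 0.0185)
L = 5.4800 cm

5.4800


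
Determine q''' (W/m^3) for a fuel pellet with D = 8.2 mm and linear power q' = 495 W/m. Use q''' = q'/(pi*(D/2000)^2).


r = D / 2 / 1000 = 8.2 / 2 / 1000 = 0.0041 m
q''' = q' / (pi * r^2)
q''' = 495 / (pi * 0.0041^2)
q''' = 9.3732e+06 W/m^3

9.3732e+06


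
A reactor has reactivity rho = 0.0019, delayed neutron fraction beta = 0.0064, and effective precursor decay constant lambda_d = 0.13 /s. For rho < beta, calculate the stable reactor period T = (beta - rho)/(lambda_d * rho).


T = (beta - rho) / (lambda_d * rho)
T = (0.0064 - 0.0019) / (0.13 * 0.0019)
T = 18.219 s

18.219


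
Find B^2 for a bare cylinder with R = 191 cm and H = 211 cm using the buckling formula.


B^2 = (2.405/R)^2 + (pi/H)^2
B^2 = (2.405/191)^2 + (pi/211)^2
B^2 = 3.8023e-04 /cm^2

3.8023e-04


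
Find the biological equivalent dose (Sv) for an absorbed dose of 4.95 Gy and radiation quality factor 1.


H = D * Q
H = 4.95 * 1
H = 4.9500 Sv

4.9500


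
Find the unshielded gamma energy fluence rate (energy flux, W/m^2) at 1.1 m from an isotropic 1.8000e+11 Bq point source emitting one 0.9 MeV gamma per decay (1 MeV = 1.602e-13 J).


psi = A * E * 1.602e-13 / (4*pi*r^2)
psi = 1.8000e+11 * 0.9 * 1.602e-13 / (4*pi*1.1^2)
psi = 0.0017068 W/m^2

0.0017068


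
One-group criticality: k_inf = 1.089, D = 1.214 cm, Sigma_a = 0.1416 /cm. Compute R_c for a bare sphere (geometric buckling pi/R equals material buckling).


L^2 = D / Sigma_a = 1.214 / 0.1416 = 8.573446 cm^2
B_m^2 = (k_inf - 1) / L^2 = (1.089 - 1) / 8.573446 = 0.01038089 /cm^2
For a bare sphere: B_g = pi/R, so R_c = pi / sqrt(B_m^2)
R_c = pi / sqrt(0.01038089) = 30.834 cm

30.834


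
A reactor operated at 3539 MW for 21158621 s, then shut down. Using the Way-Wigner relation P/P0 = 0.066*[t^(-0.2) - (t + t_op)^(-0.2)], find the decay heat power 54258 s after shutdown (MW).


P/P0 = 0.066 * [t^(-0.2) - (t + t_op)^(-0.2)]
P/P0 = 0.066 * [54258^(-0.2) - (54258 + 21158621)^(-0.2)]
P/P0 = 0.066 * [0.1130075 - 0.03425154] = 0.005197893
P = 3539 * 0.005197893 = 18.395 MW

18.395


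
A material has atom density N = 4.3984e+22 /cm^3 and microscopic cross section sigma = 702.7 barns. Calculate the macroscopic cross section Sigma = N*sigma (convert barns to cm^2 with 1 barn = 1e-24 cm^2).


Sigma = N * sigma_barns * 1e-24
Sigma = 4.3984e+22 * 702.7 * 1e-24
Sigma = 30.908 /cm

30.908


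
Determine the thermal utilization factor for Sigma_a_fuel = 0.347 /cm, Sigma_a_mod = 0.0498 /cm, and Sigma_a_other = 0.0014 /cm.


f = Sigma_a_fuel / (Sigma_a_fuel + Sigma_a_mod + Sigma_a_other)
f = 0.347 / (0.347 + 0.0498 + 0.0014)
f = 0.87142

0.87142


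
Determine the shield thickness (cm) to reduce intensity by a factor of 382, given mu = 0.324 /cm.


x = ln(factor) / mu
x = ln(382) / 0.324
x = 18.350 cm

18.350


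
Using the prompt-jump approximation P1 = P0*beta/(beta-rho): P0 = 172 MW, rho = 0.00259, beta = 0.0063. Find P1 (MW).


P1/P0 = beta / (beta - rho)
P1/P0 = 0.0063 / (0.0063 - 0.00259) = 1.698113
P1 = 172 * 1.698113 = 292.08 MW

292.08


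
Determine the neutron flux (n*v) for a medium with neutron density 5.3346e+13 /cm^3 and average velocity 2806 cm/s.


phi = n * v
phi = 5.3346e+13 * 2806
phi = 1.4969e+17 /cm^2/s

1.4969e+17


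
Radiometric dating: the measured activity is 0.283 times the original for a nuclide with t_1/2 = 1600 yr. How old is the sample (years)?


lambda = ln(2) / t_half = ln(2) / 1600 = 4.332170e-04 /yr
t = -ln(A/A0) / lambda
t = -ln(0.283) / 4.332170e-04
t = 2913.8 yr

2913.8


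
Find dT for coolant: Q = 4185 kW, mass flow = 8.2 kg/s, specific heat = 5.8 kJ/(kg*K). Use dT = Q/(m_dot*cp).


dT = Q / (m_dot * cp)
dT = 4185 / (8.2 * 5.8)
dT = 87.994 C

87.994


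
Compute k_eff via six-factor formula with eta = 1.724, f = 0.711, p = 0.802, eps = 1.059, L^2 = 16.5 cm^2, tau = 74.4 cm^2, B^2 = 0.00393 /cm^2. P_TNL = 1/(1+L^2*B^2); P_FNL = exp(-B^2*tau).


k_inf = eta*f*p*eps = 1.724*0.711*0.802*1.059 = 1.041063
P_TNL = 1/(1 + L^2*B^2) = 1/(1 + 16.5*0.00393) = 0.9391038
P_FNL = exp(-B^2*tau) = exp(-0.00393*74.4) = 0.7464759
k_eff = k_inf * P_TNL * P_FNL = 1.041063 * 0.9391038 * 0.7464759
k_eff = 0.72980

0.72980


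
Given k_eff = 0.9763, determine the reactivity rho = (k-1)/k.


rho = (k_eff - 1) / k_eff
rho = (0.9763 - 1) / 0.9763
rho = -0.024275

-0.024275


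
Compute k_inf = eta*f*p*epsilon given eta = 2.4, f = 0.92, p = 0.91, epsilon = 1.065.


k_inf = eta * f * p * epsilon
k_inf = 2.4 * 0.92 * 0.91 * 1.065
k_inf = 2.1399

2.1399


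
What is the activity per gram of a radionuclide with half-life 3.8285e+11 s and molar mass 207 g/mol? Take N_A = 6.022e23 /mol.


lambda = ln(2) / t_half = ln(2) / 3.8285e+11 = 1.810493e-12 /s
SA = lambda * N_A / M
SA = 1.810493e-12 * 6.022e23 / 207
SA = 5.2670e+09 Bq/g

5.2670e+09


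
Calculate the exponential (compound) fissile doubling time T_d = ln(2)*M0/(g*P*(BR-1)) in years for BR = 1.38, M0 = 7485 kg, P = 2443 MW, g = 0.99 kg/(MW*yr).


Breeding gain G = BR - 1 = 1.38 - 1 = 0.38
Fissile production rate = g * P * G = 0.99 * 2443 * 0.38 = 919.0566 kg/yr
T_d = ln(2) * M0 / (g * P * G)
T_d = ln(2) * 7485 / 919.0566 = 5.6451 yr

5.6451


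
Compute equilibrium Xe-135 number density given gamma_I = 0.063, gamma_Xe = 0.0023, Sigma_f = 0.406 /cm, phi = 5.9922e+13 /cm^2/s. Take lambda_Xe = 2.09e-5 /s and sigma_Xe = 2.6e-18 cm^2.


Xe_eq = (gamma_I + gamma_Xe) * Sigma_f * phi / (lambda_Xe + sigma_Xe * phi)
Numerator = (0.063 + 0.0023) * 0.406 * 5.9922e+13 = 1.588640e+12
Denominator = 2.09e-5 + 2.6e-18 * 5.9922e+13 = 1.766972e-04
Xe_eq = 1.588640e+12 / 1.766972e-04 = 8.9907e+15 /cm^3

8.9907e+15


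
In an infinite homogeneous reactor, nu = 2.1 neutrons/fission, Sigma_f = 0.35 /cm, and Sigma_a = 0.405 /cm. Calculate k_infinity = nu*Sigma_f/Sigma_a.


k_inf = nu * Sigma_f / Sigma_a
k_inf = 2.1 * 0.35 / 0.405
k_inf = 1.8148

1.8148


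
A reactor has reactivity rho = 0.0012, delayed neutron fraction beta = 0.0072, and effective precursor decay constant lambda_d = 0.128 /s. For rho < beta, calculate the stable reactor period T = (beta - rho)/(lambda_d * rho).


T = (beta - rho) / (lambda_d * rho)
T = (0.0072 - 0.0012) / (0.128 * 0.0012)
T = 39.062 s

39.062


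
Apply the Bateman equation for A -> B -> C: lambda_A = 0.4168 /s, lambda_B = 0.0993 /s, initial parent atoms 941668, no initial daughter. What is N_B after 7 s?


N_B(t) = lambda_A * N_A0 / (lambda_B - lambda_A) * [exp(-lambda_A*t) - exp(-lambda_B*t)]
exp(-0.4168*7) = 0.05406328; exp(-0.0993*7) = 0.4990245
N_B = 0.4168 * 941668 / (0.0993 - 0.4168) * (0.05406328 - 0.4990245)
N_B = 550052

550052


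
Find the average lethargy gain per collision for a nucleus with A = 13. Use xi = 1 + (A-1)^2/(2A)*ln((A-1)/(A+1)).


xi = 1 + (A-1)^2/(2A) * ln((A-1)/(A+1))
xi = 1 + (13-1)^2/(2*13) * ln((13-1)/(13 +1))
xi = 0.14624

0.14624


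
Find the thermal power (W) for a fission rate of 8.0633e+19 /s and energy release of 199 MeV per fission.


P = fission_rate * E_MeV * 1.602e-13
P = 8.0633e+19 * 199 * 1.602e-13
P = 2.5706e+09 W

2.5706e+09


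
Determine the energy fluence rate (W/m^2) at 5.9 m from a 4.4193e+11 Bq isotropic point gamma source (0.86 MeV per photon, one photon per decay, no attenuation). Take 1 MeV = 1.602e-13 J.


psi = A * E * 1.602e-13 / (4*pi*r^2)
psi = 4.4193e+11 * 0.86 * 1.602e-13 / (4*pi*5.9^2)
psi = 1.3919e-04 W/m^2

1.3919e-04


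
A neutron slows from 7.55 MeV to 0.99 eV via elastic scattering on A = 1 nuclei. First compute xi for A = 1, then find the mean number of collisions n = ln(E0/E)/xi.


xi = 1 + (A-1)^2/(2A)*ln((A-1)/(A+1)) = 1 (for A = 1)
n = ln(E0/E) / xi
n = ln(7.55e6 / 0.99) / 1
n = ln(7.626263e+06) / 1 = 15.847

15.847


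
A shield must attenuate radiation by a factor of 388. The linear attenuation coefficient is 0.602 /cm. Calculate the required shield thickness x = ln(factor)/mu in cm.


x = ln(factor) / mu
x = ln(388) / 0.602
x = 9.9020 cm

9.9020


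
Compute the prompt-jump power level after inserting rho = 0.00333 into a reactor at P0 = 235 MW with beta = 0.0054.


P1/P0 = beta / (beta - rho)
P1/P0 = 0.0054 / (0.0054 - 0.00333) = 2.608696
P1 = 235 * 2.608696 = 613.04 MW

613.04


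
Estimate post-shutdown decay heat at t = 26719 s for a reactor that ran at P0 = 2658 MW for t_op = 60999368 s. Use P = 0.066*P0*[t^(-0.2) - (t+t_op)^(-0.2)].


P/P0 = 0.066 * [t^(-0.2) - (t + t_op)^(-0.2)]
P/P0 = 0.066 * [26719^(-0.2) - (26719 + 60999368)^(-0.2)]
P/P0 = 0.066 * [0.1302075 - 0.02772662] = 0.006763738
P = 2658 * 0.006763738 = 17.978 MW

17.978


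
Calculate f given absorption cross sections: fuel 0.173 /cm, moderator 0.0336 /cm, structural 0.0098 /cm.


f = Sigma_a_fuel / (Sigma_a_fuel + Sigma_a_mod + Sigma_a_other)
f = 0.173 / (0.173 + 0.0336 + 0.0098)
f = 0.79945

0.79945


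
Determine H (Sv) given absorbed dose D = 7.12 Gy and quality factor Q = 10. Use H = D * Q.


H = D * Q
H = 7.12 * 10
H = 71.200 Sv

71.200


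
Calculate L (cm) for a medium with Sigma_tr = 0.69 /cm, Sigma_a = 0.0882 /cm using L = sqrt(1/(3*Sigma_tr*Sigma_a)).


D = 1 / (3 * Sigma_tr) = 1 / (3 * 0.69) = 0.4830918 cm
L = sqrt(D / Sigma_a)
L = sqrt(0.4830918 / 0.0882)
L = 2.3403 cm

2.3403


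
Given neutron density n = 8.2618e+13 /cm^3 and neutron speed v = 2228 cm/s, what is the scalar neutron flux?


phi = n * v
phi = 8.2618e+13 * 2228
phi = 1.8407e+17 /cm^2/s

1.8407e+17


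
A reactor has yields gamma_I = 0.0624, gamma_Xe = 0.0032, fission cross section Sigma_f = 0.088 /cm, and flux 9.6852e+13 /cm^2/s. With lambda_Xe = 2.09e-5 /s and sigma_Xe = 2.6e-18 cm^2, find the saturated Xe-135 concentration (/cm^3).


Xe_eq = (gamma_I + gamma_Xe) * Sigma_f * phi / (lambda_Xe + sigma_Xe * phi)
Numerator = (0.0624 + 0.0032) * 0.088 * 9.6852e+13 = 5.591072e+11
Denominator = 2.09e-5 + 2.6e-18 * 9.6852e+13 = 2.727152e-04
Xe_eq = 5.591072e+11 / 2.727152e-04 = 2.0502e+15 /cm^3

2.0502e+15


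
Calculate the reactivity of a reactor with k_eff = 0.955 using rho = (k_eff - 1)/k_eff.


rho = (k_eff - 1) / k_eff
rho = (0.955 - 1) / 0.955
rho = -0.047120

-0.047120


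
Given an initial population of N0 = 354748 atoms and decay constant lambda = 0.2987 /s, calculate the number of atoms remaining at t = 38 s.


N = N0 * exp(-lambda * t)
N = 354748 * exp(-0.2987 * 38)
N = 4.1727

4.1727


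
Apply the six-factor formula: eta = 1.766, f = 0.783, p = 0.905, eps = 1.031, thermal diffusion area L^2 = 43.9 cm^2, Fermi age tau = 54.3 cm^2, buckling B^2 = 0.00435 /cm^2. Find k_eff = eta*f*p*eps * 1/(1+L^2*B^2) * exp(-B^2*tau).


k_inf = eta*f*p*eps = 1.766*0.783*0.905*1.031 = 1.290208
P_TNL = 1/(1 + L^2*B^2) = 1/(1 + 43.9*0.00435) = 0.8396552
P_FNL = exp(-B^2*tau) = exp(-0.00435*54.3) = 0.7896188
k_eff = k_inf * P_TNL * P_FNL = 1.290208 * 0.8396552 * 0.7896188
k_eff = 0.85542

0.85542


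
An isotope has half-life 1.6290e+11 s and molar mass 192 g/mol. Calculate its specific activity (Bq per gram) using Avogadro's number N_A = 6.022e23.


lambda = ln(2) / t_half = ln(2) / 1.6290e+11 = 4.255047e-12 /s
SA = lambda * N_A / M
SA = 4.255047e-12 * 6.022e23 / 192
SA = 1.3346e+10 Bq/g

1.3346e+10


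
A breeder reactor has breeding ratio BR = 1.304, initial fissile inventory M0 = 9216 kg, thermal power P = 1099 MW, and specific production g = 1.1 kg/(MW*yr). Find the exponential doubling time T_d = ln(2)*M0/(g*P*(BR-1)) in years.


Breeding gain G = BR - 1 = 1.304 - 1 = 0.304
Fissile production rate = g * P * G = 1.1 * 1099 * 0.304 = 367.5056 kg/yr
T_d = ln(2) * M0 / (g * P * G)
T_d = ln(2) * 9216 / 367.5056 = 17.382 yr

17.382


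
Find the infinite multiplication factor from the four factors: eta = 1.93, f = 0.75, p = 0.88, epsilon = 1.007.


k_inf = eta * f * p * epsilon
k_inf = 1.93 * 0.75 * 0.88 * 1.007
k_inf = 1.2827

1.2827


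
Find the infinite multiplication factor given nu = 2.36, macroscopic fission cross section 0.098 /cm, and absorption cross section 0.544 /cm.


k_inf = nu * Sigma_f / Sigma_a
k_inf = 2.36 * 0.098 / 0.544
k_inf = 0.42515

0.42515


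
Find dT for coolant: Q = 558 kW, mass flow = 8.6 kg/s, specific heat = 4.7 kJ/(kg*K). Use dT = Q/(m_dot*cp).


dT = Q / (m_dot * cp)
dT = 558 / (8.6 * 4.7)
dT = 13.805 C

13.805


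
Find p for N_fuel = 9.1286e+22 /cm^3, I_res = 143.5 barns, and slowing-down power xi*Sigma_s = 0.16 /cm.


p = exp(-N * I * 1e-24 / (xi*Sigma_s))
p = exp(-9.1286e+22 * 143.5 * 1e-24 / 0.16)
p = 2.7758e-36

2.7758e-36


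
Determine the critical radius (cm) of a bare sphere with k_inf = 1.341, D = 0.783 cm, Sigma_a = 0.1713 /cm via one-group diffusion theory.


L^2 = D / Sigma_a = 0.783 / 0.1713 = 4.570928 cm^2
B_m^2 = (k_inf - 1) / L^2 = (1.341 - 1) / 4.570928 = 0.07460192 /cm^2
For a bare sphere: B_g = pi/R, so R_c = pi / sqrt(B_m^2)
R_c = pi / sqrt(0.07460192) = 11.502 cm

11.502


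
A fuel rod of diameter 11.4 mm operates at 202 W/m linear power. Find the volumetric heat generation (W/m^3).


r = D / 2 / 1000 = 11.4 / 2 / 1000 = 0.0057 m
q''' = q' / (pi * r^2)
q''' = 202 / (pi * 0.0057^2)
q''' = 1.9790e+06 W/m^3

1.9790e+06


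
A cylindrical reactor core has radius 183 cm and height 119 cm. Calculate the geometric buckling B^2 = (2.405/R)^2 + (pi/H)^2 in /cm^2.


B^2 = (2.405/R)^2 + (pi/H)^2
B^2 = (2.405/183)^2 + (pi/119)^2
B^2 = 8.6967e-04 /cm^2

8.6967e-04


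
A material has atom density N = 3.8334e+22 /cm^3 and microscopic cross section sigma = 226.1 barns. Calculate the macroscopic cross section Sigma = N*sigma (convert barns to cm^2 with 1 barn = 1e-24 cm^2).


Sigma = N * sigma_barns * 1e-24
Sigma = 3.8334e+22 * 226.1 * 1e-24
Sigma = 8.6673 /cm

8.6673


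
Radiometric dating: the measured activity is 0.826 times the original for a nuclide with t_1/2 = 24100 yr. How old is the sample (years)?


lambda = ln(2) / t_half = ln(2) / 24100 = 2.876129e-05 /yr
t = -ln(A/A0) / lambda
t = -ln(0.826) / 2.876129e-05
t = 6646.5 yr

6646.5


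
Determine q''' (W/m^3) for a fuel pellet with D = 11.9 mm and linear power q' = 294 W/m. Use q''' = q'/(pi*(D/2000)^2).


r = D / 2 / 1000 = 11.9 / 2 / 1000 = 0.00595 m
q''' = q' / (pi * r^2)
q''' = 294 / (pi * 0.00595^2)
q''' = 2.6434e+06 W/m^3

2.6434e+06


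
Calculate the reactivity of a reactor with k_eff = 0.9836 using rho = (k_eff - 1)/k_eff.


rho = (k_eff - 1) / k_eff
rho = (0.9836 - 1) / 0.9836
rho = -0.016673

-0.016673


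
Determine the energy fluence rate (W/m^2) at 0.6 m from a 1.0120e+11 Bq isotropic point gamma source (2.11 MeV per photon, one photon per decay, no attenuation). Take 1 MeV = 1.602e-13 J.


psi = A * E * 1.602e-13 / (4*pi*r^2)
psi = 1.0120e+11 * 2.11 * 1.602e-13 / (4*pi*0.6^2)
psi = 0.0075616 W/m^2

0.0075616


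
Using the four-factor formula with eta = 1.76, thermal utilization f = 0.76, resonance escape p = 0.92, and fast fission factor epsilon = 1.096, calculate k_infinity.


k_inf = eta * f * p * epsilon
k_inf = 1.76 * 0.76 * 0.92 * 1.096
k_inf = 1.3487

1.3487


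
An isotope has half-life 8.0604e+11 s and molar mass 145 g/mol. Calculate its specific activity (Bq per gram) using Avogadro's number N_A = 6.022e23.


lambda = ln(2) / t_half = ln(2) / 8.0604e+11 = 8.599414e-13 /s
SA = lambda * N_A / M
SA = 8.599414e-13 * 6.022e23 / 145
SA = 3.5714e+09 Bq/g

3.5714e+09


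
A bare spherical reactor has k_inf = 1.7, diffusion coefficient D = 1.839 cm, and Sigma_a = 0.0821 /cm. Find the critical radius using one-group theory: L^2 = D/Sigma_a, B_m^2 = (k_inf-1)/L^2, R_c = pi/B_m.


L^2 = D / Sigma_a = 1.839 / 0.0821 = 22.39951 cm^2
B_m^2 = (k_inf - 1) / L^2 = (1.7 - 1) / 22.39951 = 0.03125068 /cm^2
For a bare sphere: B_g = pi/R, so R_c = pi / sqrt(B_m^2)
R_c = pi / sqrt(0.03125068) = 17.771 cm

17.771


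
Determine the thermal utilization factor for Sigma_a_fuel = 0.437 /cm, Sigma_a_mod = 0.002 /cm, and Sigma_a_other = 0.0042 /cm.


f = Sigma_a_fuel / (Sigma_a_fuel + Sigma_a_mod + Sigma_a_other)
f = 0.437 / (0.437 + 0.002 + 0.0042)
f = 0.98601

0.98601


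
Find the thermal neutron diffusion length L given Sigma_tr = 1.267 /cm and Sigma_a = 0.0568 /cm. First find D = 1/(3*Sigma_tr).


D = 1 / (3 * Sigma_tr) = 1 / (3 * 1.267) = 0.2630887 cm
L = sqrt(D / Sigma_a)
L = sqrt(0.2630887 / 0.0568)
L = 2.1522 cm

2.1522


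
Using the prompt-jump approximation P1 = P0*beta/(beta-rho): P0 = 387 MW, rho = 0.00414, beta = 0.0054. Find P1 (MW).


P1/P0 = beta / (beta - rho)
P1/P0 = 0.0054 / (0.0054 - 0.00414) = 4.285714
P1 = 387 * 4.285714 = 1658.6 MW

1658.6


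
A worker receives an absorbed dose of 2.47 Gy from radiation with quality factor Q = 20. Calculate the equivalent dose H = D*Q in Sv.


H = D * Q
H = 2.47 * 20
H = 49.400 Sv

49.400


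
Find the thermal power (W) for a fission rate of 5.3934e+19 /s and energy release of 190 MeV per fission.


P = fission_rate * E_MeV * 1.602e-13
P = 5.3934e+19 * 190 * 1.602e-13
P = 1.6416e+09 W

1.6416e+09


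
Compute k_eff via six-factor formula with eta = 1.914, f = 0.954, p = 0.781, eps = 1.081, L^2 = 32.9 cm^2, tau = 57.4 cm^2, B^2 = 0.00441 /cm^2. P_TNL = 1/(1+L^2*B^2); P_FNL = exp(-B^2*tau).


k_inf = eta*f*p*eps = 1.914*0.954*0.781*1.081 = 1.541583
P_TNL = 1/(1 + L^2*B^2) = 1/(1 + 32.9*0.00441) = 0.8732946
P_FNL = exp(-B^2*tau) = exp(-0.00441*57.4) = 0.7763638
k_eff = k_inf * P_TNL * P_FNL = 1.541583 * 0.8732946 * 0.7763638
k_eff = 1.0452

1.0452


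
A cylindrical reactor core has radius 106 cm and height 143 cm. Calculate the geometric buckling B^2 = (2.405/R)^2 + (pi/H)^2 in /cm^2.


B^2 = (2.405/R)^2 + (pi/H)^2
B^2 = (2.405/106)^2 + (pi/143)^2
B^2 = 9.9742e-04 /cm^2

9.9742e-04


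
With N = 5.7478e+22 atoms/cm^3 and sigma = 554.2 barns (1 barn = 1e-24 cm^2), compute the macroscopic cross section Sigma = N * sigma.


Sigma = N * sigma_barns * 1e-24
Sigma = 5.7478e+22 * 554.2 * 1e-24
Sigma = 31.854 /cm

31.854


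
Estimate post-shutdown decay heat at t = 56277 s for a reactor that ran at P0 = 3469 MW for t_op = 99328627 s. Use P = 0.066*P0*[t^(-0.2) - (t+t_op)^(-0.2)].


P/P0 = 0.066 * [t^(-0.2) - (t + t_op)^(-0.2)]
P/P0 = 0.066 * [56277^(-0.2) - (56277 + 99328627)^(-0.2)]
P/P0 = 0.066 * [0.1121847 - 0.02514988] = 0.005744298
P = 3469 * 0.005744298 = 19.927 MW

19.927


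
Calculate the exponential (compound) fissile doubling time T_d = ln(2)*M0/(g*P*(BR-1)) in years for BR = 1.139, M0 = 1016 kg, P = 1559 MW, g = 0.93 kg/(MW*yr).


Breeding gain G = BR - 1 = 1.139 - 1 = 0.139
Fissile production rate = g * P * G = 0.93 * 1559 * 0.139 = 201.53193 kg/yr
T_d = ln(2) * M0 / (g * P * G)
T_d = ln(2) * 1016 / 201.53193 = 3.4944 yr

3.4944


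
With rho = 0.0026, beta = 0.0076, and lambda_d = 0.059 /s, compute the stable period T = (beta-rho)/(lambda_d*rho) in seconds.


T = (beta - rho) / (lambda_d * rho)
T = (0.0076 - 0.0026) / (0.059 * 0.0026)
T = 32.595 s

32.595


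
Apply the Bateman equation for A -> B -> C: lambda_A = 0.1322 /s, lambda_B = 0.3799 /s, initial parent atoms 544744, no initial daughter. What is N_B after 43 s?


N_B(t) = lambda_A * N_A0 / (lambda_B - lambda_A) * [exp(-lambda_A*t) - exp(-lambda_B*t)]
exp(-0.1322*43) = 0.003397892; exp(-0.3799*43) = 8.044437e-08
N_B = 0.1322 * 544744 / (0.3799 - 0.1322) * (0.003397892 - 8.044437e-08)
N_B = 987.86

987.86


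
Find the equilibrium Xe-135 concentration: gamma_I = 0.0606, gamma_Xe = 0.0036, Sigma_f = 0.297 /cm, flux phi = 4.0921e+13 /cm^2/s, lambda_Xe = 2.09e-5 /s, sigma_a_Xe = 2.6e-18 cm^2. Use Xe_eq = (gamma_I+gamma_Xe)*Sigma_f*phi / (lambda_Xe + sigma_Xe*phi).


Xe_eq = (gamma_I + gamma_Xe) * Sigma_f * phi / (lambda_Xe + sigma_Xe * phi)
Numerator = (0.0606 + 0.0036) * 0.297 * 4.0921e+13 = 7.802571e+11
Denominator = 2.09e-5 + 2.6e-18 * 4.0921e+13 = 1.272946e-04
Xe_eq = 7.802571e+11 / 1.272946e-04 = 6.1295e+15 /cm^3

6.1295e+15


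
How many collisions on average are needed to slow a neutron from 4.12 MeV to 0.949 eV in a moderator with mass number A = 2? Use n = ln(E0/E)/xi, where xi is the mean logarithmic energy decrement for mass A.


xi = 1 + (A-1)^2/(2A)*ln((A-1)/(A+1)) = 0.7253469 (for A = 2)
n = ln(E0/E) / xi
n = ln(4.12e6 / 0.949) / 0.7253469
n = ln(4.341412e+06) / 0.7253469 = 21.071

21.071


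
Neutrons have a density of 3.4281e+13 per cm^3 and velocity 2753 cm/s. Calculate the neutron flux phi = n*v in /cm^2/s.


phi = n * v
phi = 3.4281e+13 * 2753
phi = 9.4376e+16 /cm^2/s

9.4376e+16


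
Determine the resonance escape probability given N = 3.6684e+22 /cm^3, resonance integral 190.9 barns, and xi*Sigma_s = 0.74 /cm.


p = exp(-N * I * 1e-24 / (xi*Sigma_s))
p = exp(-3.6684e+22 * 190.9 * 1e-24 / 0.74)
p = 7.7636e-05

7.7636e-05


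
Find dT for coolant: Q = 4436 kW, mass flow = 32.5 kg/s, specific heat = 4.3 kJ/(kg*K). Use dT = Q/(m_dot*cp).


dT = Q / (m_dot * cp)
dT = 4436 / (32.5 * 4.3)
dT = 31.742 C

31.742


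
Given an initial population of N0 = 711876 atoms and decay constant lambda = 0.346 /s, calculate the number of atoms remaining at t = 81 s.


N = N0 * exp(-lambda * t)
N = 711876 * exp(-0.346 * 81)
N = 4.7959e-07

4.7959e-07


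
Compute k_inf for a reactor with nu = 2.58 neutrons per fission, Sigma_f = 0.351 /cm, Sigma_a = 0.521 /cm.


k_inf = nu * Sigma_f / Sigma_a
k_inf = 2.58 * 0.351 / 0.521
k_inf = 1.7382

1.7382


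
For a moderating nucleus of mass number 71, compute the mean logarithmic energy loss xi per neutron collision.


xi = 1 + (A-1)^2/(2A) * ln((A-1)/(A+1))
xi = 1 + (71-1)^2/(2*71) * ln((71-1)/(71 +1))
xi = 0.027906

0.027906


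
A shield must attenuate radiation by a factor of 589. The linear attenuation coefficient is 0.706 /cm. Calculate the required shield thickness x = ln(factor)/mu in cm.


x = ln(factor) / mu
x = ln(589) / 0.706
x = 9.0346 cm

9.0346


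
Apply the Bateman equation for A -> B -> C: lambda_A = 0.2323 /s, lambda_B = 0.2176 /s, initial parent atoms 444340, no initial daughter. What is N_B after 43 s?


N_B(t) = lambda_A * N_A0 / (lambda_B - lambda_A) * [exp(-lambda_A*t) - exp(-lambda_B*t)]
exp(-0.2323*43) = 4.590668e-05; exp(-0.2176*43) = 8.637606e-05
N_B = 0.2323 * 444340 / (0.2176 - 0.2323) * (4.590668e-05 - 8.637606e-05)
N_B = 284.17

284.17


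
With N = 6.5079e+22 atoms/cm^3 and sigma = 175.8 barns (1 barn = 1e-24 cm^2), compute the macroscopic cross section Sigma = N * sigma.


Sigma = N * sigma_barns * 1e-24
Sigma = 6.5079e+22 * 175.8 * 1e-24
Sigma = 11.441 /cm

11.441


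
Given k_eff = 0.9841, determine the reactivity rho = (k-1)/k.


rho = (k_eff - 1) / k_eff
rho = (0.9841 - 1) / 0.9841
rho = -0.016157

-0.016157


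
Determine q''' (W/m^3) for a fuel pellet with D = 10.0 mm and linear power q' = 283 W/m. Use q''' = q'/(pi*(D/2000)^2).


r = D / 2 / 1000 = 10.0 / 2 / 1000 = 0.005 m
q''' = q' / (pi * r^2)
q''' = 283 / (pi * 0.005^2)
q''' = 3.6033e+06 W/m^3

3.6033e+06


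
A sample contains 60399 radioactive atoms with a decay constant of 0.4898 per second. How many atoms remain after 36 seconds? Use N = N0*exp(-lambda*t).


N = N0 * exp(-lambda * t)
N = 60399 * exp(-0.4898 * 36)
N = 0.0013280

0.0013280


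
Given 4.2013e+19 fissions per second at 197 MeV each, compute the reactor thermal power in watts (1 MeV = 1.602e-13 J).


P = fission_rate * E_MeV * 1.602e-13
P = 4.2013e+19 * 197 * 1.602e-13
P = 1.3259e+09 W

1.3259e+09


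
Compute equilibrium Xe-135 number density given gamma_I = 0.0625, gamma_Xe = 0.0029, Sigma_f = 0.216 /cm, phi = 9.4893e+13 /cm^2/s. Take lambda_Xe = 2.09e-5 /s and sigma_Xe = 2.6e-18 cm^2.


Xe_eq = (gamma_I + gamma_Xe) * Sigma_f * phi / (lambda_Xe + sigma_Xe * phi)
Numerator = (0.0625 + 0.0029) * 0.216 * 9.4893e+13 = 1.340496e+12
Denominator = 2.09e-5 + 2.6e-18 * 9.4893e+13 = 2.676218e-04
Xe_eq = 1.340496e+12 / 2.676218e-04 = 5.0089e+15 /cm^3

5.0089e+15


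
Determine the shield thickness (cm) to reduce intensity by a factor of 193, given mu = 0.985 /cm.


x = ln(factor) / mu
x = ln(193) / 0.985
x = 5.3428 cm

5.3428


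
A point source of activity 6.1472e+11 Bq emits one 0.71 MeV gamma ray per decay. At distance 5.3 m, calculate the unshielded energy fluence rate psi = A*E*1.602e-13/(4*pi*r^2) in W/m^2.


psi = A * E * 1.602e-13 / (4*pi*r^2)
psi = 6.1472e+11 * 0.71 * 1.602e-13 / (4*pi*5.3^2)
psi = 1.9808e-04 W/m^2

1.9808e-04


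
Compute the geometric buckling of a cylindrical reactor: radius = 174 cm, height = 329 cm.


B^2 = (2.405/R)^2 + (pi/H)^2
B^2 = (2.405/174)^2 + (pi/329)^2
B^2 = 2.8222e-04 /cm^2

2.8222e-04


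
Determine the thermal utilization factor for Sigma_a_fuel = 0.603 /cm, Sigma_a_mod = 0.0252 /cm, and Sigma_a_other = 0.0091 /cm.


f = Sigma_a_fuel / (Sigma_a_fuel + Sigma_a_mod + Sigma_a_other)
f = 0.603 / (0.603 + 0.0252 + 0.0091)
f = 0.94618

0.94618


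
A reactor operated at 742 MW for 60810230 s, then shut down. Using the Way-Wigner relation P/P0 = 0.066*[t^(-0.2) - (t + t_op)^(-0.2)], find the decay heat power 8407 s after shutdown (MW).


P/P0 = 0.066 * [t^(-0.2) - (t + t_op)^(-0.2)]
P/P0 = 0.066 * [8407^(-0.2) - (8407 + 60810230)^(-0.2)]
P/P0 = 0.066 * [0.1640861 - 0.02774551] = 0.008998479
P = 742 * 0.008998479 = 6.6769 MW

6.6769


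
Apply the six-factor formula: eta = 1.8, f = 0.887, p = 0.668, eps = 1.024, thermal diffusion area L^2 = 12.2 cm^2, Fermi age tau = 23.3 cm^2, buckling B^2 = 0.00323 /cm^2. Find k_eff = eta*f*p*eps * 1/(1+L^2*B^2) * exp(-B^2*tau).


k_inf = eta*f*p*eps = 1.8*0.887*0.668*1.024 = 1.092125
P_TNL = 1/(1 + L^2*B^2) = 1/(1 + 12.2*0.00323) = 0.9620880
P_FNL = exp(-B^2*tau) = exp(-0.00323*23.3) = 0.9275032
k_eff = k_inf * P_TNL * P_FNL = 1.092125 * 0.9620880 * 0.9275032
k_eff = 0.97455

0.97455


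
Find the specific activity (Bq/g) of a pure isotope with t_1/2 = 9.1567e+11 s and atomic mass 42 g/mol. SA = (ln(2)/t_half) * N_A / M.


lambda = ln(2) / t_half = ln(2) / 9.1567e+11 = 7.569836e-13 /s
SA = lambda * N_A / M
SA = 7.569836e-13 * 6.022e23 / 42
SA = 1.0854e+10 Bq/g

1.0854e+10


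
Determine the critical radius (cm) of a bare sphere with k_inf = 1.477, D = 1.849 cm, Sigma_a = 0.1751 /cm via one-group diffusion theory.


L^2 = D / Sigma_a = 1.849 / 0.1751 = 10.55968 cm^2
B_m^2 = (k_inf - 1) / L^2 = (1.477 - 1) / 10.55968 = 0.04517182 /cm^2
For a bare sphere: B_g = pi/R, so R_c = pi / sqrt(B_m^2)
R_c = pi / sqrt(0.04517182) = 14.781 cm

14.781


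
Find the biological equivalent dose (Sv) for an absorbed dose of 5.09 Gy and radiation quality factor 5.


H = D * Q
H = 5.09 * 5
H = 25.450 Sv

25.450


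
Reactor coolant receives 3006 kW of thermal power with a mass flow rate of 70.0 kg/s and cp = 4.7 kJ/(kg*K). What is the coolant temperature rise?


dT = Q / (m_dot * cp)
dT = 3006 / (70.0 * 4.7)
dT = 9.1368 C

9.1368


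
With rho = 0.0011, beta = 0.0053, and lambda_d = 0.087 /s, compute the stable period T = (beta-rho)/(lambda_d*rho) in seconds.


T = (beta - rho) / (lambda_d * rho)
T = (0.0053 - 0.0011) / (0.087 * 0.0011)
T = 43.887 s

43.887


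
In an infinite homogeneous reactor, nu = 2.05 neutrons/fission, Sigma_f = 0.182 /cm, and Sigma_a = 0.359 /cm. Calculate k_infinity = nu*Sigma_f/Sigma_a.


k_inf = nu * Sigma_f / Sigma_a
k_inf = 2.05 * 0.182 / 0.359
k_inf = 1.0393

1.0393


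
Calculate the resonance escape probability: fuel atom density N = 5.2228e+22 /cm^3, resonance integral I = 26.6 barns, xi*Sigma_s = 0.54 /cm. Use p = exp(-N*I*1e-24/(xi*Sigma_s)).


p = exp(-N * I * 1e-24 / (xi*Sigma_s))
p = exp(-5.2228e+22 * 26.6 * 1e-24 / 0.54)
p = 0.076328

0.076328


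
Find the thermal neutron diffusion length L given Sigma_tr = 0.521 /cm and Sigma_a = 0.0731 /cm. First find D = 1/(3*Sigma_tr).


D = 1 / (3 * Sigma_tr) = 1 / (3 * 0.521) = 0.6397953 cm
L = sqrt(D / Sigma_a)
L = sqrt(0.6397953 / 0.0731)
L = 2.9584 cm

2.9584


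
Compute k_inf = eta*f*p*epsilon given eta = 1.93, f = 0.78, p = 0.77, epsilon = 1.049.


k_inf = eta * f * p * epsilon
k_inf = 1.93 * 0.78 * 0.77 * 1.049
k_inf = 1.2160

1.2160


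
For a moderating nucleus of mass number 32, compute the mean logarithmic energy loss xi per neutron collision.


xi = 1 + (A-1)^2/(2A) * ln((A-1)/(A+1))
xi = 1 + (32-1)^2/(2*32) * ln((32-1)/(32 +1))
xi = 0.061218

0.061218


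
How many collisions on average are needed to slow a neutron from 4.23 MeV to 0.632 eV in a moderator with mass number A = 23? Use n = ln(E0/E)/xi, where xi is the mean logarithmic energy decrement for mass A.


xi = 1 + (A-1)^2/(2A)*ln((A-1)/(A+1)) = 0.08448899 (for A = 23)
n = ln(E0/E) / xi
n = ln(4.23e6 / 0.632) / 0.08448899
n = ln(6.693038e+06) / 0.08448899 = 186.02

186.02


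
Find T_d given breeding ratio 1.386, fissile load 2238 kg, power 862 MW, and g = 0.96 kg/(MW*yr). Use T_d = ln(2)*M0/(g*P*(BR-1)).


Breeding gain G = BR - 1 = 1.386 - 1 = 0.386
Fissile production rate = g * P * G = 0.96 * 862 * 0.386 = 319.42272 kg/yr
T_d = ln(2) * M0 / (g * P * G)
T_d = ln(2) * 2238 / 319.42272 = 4.8565 yr

4.8565


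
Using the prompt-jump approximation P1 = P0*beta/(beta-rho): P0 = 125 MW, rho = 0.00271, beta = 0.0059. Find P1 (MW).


P1/P0 = beta / (beta - rho)
P1/P0 = 0.0059 / (0.0059 - 0.00271) = 1.849530
P1 = 125 * 1.849530 = 231.19 MW

231.19


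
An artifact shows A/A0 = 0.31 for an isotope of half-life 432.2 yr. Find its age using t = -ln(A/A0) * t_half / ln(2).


lambda = ln(2) / t_half = ln(2) / 432.2 = 0.001603765 /yr
t = -ln(A/A0) / lambda
t = -ln(0.31) / 0.001603765
t = 730.27 yr

730.27


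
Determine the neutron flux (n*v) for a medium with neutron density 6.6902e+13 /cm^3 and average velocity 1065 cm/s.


phi = n * v
phi = 6.6902e+13 * 1065
phi = 7.1251e+16 /cm^2/s

7.1251e+16


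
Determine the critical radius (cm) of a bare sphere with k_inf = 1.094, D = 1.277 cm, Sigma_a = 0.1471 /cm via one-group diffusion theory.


L^2 = D / Sigma_a = 1.277 / 0.1471 = 8.681169 cm^2
B_m^2 = (k_inf - 1) / L^2 = (1.094 - 1) / 8.681169 = 0.01082803 /cm^2
For a bare sphere: B_g = pi/R, so R_c = pi / sqrt(B_m^2)
R_c = pi / sqrt(0.01082803) = 30.191 cm

30.191


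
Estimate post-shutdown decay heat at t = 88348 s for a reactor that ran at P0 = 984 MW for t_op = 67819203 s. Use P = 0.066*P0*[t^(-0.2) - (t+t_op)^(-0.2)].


P/P0 = 0.066 * [t^(-0.2) - (t + t_op)^(-0.2)]
P/P0 = 0.066 * [88348^(-0.2) - (88348 + 67819203)^(-0.2)]
P/P0 = 0.066 * [0.1025087 - 0.02714041] = 0.004974307
P = 984 * 0.004974307 = 4.8947 MW

4.8947


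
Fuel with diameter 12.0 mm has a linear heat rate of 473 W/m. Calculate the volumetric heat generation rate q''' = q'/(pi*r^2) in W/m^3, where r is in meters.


r = D / 2 / 1000 = 12.0 / 2 / 1000 = 0.006 m
q''' = q' / (pi * r^2)
q''' = 473 / (pi * 0.006^2)
q''' = 4.1822e+06 W/m^3

4.1822e+06


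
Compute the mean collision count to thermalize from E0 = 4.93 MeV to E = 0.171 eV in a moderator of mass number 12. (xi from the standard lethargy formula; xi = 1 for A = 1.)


xi = 1 + (A-1)^2/(2A)*ln((A-1)/(A+1)) = 0.1577690 (for A = 12)
n = ln(E0/E) / xi
n = ln(4.93e6 / 0.171) / 0.1577690
n = ln(2.883041e+07) / 0.1577690 = 108.87

108.87


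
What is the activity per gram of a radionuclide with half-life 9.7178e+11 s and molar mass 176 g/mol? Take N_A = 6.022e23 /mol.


lambda = ln(2) / t_half = ln(2) / 9.7178e+11 = 7.132758e-13 /s
SA = lambda * N_A / M
SA = 7.132758e-13 * 6.022e23 / 176
SA = 2.4405e+09 Bq/g

2.4405e+09


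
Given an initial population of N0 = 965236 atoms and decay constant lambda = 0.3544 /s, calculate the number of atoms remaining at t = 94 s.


N = N0 * exp(-lambda * t)
N = 965236 * exp(-0.3544 * 94)
N = 3.2864e-09

3.2864e-09


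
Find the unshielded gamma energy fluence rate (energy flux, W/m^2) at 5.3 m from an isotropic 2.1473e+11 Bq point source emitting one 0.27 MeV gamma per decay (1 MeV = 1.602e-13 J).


psi = A * E * 1.602e-13 / (4*pi*r^2)
psi = 2.1473e+11 * 0.27 * 1.602e-13 / (4*pi*5.3^2)
psi = 2.6312e-05 W/m^2

2.6312e-05


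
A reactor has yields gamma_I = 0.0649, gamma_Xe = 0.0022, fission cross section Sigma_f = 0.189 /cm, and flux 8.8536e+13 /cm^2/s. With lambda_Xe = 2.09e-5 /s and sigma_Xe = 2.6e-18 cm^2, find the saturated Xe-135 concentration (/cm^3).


Xe_eq = (gamma_I + gamma_Xe) * Sigma_f * phi / (lambda_Xe + sigma_Xe * phi)
Numerator = (0.0649 + 0.0022) * 0.189 * 8.8536e+13 = 1.122805e+12
Denominator = 2.09e-5 + 2.6e-18 * 8.8536e+13 = 2.510936e-04
Xe_eq = 1.122805e+12 / 2.510936e-04 = 4.4717e+15 /cm^3

4.4717e+15


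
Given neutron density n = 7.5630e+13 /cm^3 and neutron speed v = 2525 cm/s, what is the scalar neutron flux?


phi = n * v
phi = 7.5630e+13 * 2525
phi = 1.9097e+17 /cm^2/s

1.9097e+17


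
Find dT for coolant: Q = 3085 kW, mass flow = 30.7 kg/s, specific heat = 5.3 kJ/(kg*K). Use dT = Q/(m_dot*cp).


dT = Q / (m_dot * cp)
dT = 3085 / (30.7 * 5.3)
dT = 18.960 C

18.960


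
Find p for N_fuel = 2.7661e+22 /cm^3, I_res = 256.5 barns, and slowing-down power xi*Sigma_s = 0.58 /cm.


p = exp(-N * I * 1e-24 / (xi*Sigma_s))
p = exp(-2.7661e+22 * 256.5 * 1e-24 / 0.58)
p = 4.8679e-06

4.8679e-06


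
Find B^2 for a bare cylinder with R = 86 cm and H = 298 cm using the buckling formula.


B^2 = (2.405/R)^2 + (pi/H)^2
B^2 = (2.405/86)^2 + (pi/298)^2
B^2 = 8.9319e-04 /cm^2

8.9319e-04


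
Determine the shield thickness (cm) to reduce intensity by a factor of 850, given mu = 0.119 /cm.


x = ln(factor) / mu
x = ln(850) / 0.119
x = 56.683 cm

56.683


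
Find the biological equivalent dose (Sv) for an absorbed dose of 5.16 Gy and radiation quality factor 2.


H = D * Q
H = 5.16 * 2
H = 10.320 Sv

10.320


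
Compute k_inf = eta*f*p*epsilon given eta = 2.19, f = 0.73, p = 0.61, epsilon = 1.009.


k_inf = eta * f * p * epsilon
k_inf = 2.19 * 0.73 * 0.61 * 1.009
k_inf = 0.98398

0.98398


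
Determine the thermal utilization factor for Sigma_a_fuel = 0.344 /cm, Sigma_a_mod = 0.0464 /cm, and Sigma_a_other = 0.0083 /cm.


f = Sigma_a_fuel / (Sigma_a_fuel + Sigma_a_mod + Sigma_a_other)
f = 0.344 / (0.344 + 0.0464 + 0.0083)
f = 0.86280

0.86280


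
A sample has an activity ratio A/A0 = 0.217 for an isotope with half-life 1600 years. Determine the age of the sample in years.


lambda = ln(2) / t_half = ln(2) / 1600 = 4.332170e-04 /yr
t = -ln(A/A0) / lambda
t = -ln(0.217) / 4.332170e-04
t = 3526.8 yr

3526.8


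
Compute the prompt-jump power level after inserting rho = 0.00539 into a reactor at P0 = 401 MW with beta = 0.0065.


P1/P0 = beta / (beta - rho)
P1/P0 = 0.0065 / (0.0065 - 0.00539) = 5.855856
P1 = 401 * 5.855856 = 2348.2 MW

2348.2


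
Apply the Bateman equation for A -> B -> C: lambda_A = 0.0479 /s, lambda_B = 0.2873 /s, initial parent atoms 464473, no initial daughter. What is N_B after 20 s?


N_B(t) = lambda_A * N_A0 / (lambda_B - lambda_A) * [exp(-lambda_A*t) - exp(-lambda_B*t)]
exp(-0.0479*20) = 0.3836594; exp(-0.2873*20) = 0.003195537
N_B = 0.0479 * 464473 / (0.2873 - 0.0479) * (0.3836594 - 0.003195537)
N_B = 35358

35358


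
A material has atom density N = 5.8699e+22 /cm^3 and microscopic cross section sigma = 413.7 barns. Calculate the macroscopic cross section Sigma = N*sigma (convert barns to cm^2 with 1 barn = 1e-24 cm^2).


Sigma = N * sigma_barns * 1e-24
Sigma = 5.8699e+22 * 413.7 * 1e-24
Sigma = 24.284 /cm

24.284


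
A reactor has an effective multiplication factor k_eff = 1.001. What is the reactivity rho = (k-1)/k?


rho = (k_eff - 1) / k_eff
rho = (1.001 - 1) / 1.001
rho = 9.9900e-04

9.9900e-04


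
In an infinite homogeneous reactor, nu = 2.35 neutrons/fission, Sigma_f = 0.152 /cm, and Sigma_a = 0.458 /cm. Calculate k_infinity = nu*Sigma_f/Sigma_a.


k_inf = nu * Sigma_f / Sigma_a
k_inf = 2.35 * 0.152 / 0.458
k_inf = 0.77991

0.77991


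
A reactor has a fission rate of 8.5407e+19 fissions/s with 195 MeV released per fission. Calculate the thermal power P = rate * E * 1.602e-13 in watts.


P = fission_rate * E_MeV * 1.602e-13
P = 8.5407e+19 * 195 * 1.602e-13
P = 2.6680e+09 W

2.6680e+09


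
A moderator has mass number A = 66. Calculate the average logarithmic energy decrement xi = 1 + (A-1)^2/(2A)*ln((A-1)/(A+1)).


xi = 1 + (A-1)^2/(2A) * ln((A-1)/(A+1))
xi = 1 + (66-1)^2/(2*66) * ln((66-1)/(66 +1))
xi = 0.029999

0.029999


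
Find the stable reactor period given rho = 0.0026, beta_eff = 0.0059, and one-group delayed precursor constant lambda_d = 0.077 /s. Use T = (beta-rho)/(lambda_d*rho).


T = (beta - rho) / (lambda_d * rho)
T = (0.0059 - 0.0026) / (0.077 * 0.0026)
T = 16.484 s

16.484


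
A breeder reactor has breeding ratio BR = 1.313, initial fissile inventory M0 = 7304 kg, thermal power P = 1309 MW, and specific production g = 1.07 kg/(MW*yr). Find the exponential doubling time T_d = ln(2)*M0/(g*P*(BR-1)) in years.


Breeding gain G = BR - 1 = 1.313 - 1 = 0.313
Fissile production rate = g * P * G = 1.07 * 1309 * 0.313 = 438.39719 kg/yr
T_d = ln(2) * M0 / (g * P * G)
T_d = ln(2) * 7304 / 438.39719 = 11.548 yr

11.548


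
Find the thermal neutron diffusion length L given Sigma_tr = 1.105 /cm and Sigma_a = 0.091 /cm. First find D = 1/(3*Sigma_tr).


D = 1 / (3 * Sigma_tr) = 1 / (3 * 1.105) = 0.3016591 cm
L = sqrt(D / Sigma_a)
L = sqrt(0.3016591 / 0.091)
L = 1.8207 cm

1.8207


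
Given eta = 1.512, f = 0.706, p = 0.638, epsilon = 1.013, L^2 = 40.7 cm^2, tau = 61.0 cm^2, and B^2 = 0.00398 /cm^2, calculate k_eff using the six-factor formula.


k_inf = eta*f*p*eps = 1.512*0.706*0.638*1.013 = 0.6899007
P_TNL = 1/(1 + L^2*B^2) = 1/(1 + 40.7*0.00398) = 0.8605956
P_FNL = exp(-B^2*tau) = exp(-0.00398*61.0) = 0.7844441
k_eff = k_inf * P_TNL * P_FNL = 0.6899007 * 0.8605956 * 0.7844441
k_eff = 0.46574

0.46574


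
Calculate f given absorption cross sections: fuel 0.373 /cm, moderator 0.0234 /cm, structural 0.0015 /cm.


f = Sigma_a_fuel / (Sigma_a_fuel + Sigma_a_mod + Sigma_a_other)
f = 0.373 / (0.373 + 0.0234 + 0.0015)
f = 0.93742

0.93742
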